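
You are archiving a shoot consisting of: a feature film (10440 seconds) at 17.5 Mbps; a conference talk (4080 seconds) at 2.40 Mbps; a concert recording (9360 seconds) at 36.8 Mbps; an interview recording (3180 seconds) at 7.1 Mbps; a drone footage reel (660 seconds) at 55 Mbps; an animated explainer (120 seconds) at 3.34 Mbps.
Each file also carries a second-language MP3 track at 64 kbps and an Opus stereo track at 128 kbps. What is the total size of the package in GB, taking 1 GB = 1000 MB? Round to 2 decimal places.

Audio total: 64 + 128 = 192 kbps = 0.192 Mbps.
feature film: 17.692 Mbps × 10440 s = 184704.5 Mb
conference talk: 2.592 Mbps × 4080 s = 10575.4 Mb
concert recording: 36.992 Mbps × 9360 s = 346245.1 Mb
interview recording: 7.292 Mbps × 3180 s = 23188.6 Mb
drone footage reel: 55.192 Mbps × 660 s = 36426.7 Mb
animated explainer: 3.532 Mbps × 120 s = 423.8 Mb
Total: 601564.1 Mb = 75195.5 MB.
= 75.20 GB.

75.20 GB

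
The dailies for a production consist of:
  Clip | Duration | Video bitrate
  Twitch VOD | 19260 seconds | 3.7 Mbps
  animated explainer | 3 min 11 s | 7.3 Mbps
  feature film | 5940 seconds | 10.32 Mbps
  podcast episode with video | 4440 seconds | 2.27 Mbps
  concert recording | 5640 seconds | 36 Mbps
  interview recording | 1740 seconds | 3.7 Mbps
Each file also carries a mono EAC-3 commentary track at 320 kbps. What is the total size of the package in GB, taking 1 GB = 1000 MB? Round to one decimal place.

Audio: 320 kbps = 0.320 Mbps.
Twitch VOD: 4.020 Mbps × 19260 s = 77425.2 Mb
animated explainer: 7.620 Mbps × 191 s = 1455.4 Mb
feature film: 10.640 Mbps × 5940 s = 63201.6 Mb
podcast episode with video: 2.590 Mbps × 4440 s = 11499.6 Mb
concert recording: 36.320 Mbps × 5640 s = 204844.8 Mb
interview recording: 4.020 Mbps × 1740 s = 6994.8 Mb
Total: 365421.4 Mb = 45677.7 MB.
= 45.68 GB.

45.7 GB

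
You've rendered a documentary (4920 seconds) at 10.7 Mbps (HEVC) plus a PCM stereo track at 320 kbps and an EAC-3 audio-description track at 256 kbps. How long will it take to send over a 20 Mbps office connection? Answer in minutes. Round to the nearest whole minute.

46 minutes

Audio total: 320 + 256 = 576 kbps = 0.576 Mbps.
Total bitrate: 11.276 Mbps.
File: 11.276 Mbps × 4920 s = 55477.9 Mb.
At 20 Mbps: 55477.9 / 20 = 2773.9 s ≈ 46.2 minutes.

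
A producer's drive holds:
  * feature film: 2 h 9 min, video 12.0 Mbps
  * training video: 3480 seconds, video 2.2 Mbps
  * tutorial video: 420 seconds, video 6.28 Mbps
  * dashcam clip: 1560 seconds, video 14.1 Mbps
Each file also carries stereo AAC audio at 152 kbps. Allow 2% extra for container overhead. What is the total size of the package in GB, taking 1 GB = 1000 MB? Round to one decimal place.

Audio: 152 kbps = 0.152 Mbps.
feature film: 12.152 Mbps × 7740 s × 1.02 = 95937.6 Mb
training video: 2.352 Mbps × 3480 s × 1.02 = 8348.7 Mb
tutorial video: 6.432 Mbps × 420 s × 1.02 = 2755.5 Mb
dashcam clip: 14.252 Mbps × 1560 s × 1.02 = 22677.8 Mb
Total: 129719.5 Mb = 16214.9 MB.
= 16.21 GB.

16.2 GB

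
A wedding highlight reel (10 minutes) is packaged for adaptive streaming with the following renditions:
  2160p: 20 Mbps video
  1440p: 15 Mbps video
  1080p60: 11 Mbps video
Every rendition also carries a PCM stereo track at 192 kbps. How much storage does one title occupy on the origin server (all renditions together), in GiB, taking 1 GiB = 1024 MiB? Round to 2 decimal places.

10 min = 600 s
Audio: 192 kbps = 0.192 Mbps.
Sum of rendition bitrates: (20+0.192) + (15+0.192) + (11+0.192) = 46.576 Mbps.
× 600 s = 27,946 Mb = 3,493 MB = 3.253 GiB.

3.25 GiB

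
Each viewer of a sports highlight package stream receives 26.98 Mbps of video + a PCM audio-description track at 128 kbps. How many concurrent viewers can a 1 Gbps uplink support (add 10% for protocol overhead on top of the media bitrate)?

Audio: 128 kbps = 0.128 Mbps.
Per-viewer media rate: 27.108 Mbps.
On the wire with 10% overhead: 29.819 Mbps.
1 Gbps = 1,000 Mbps; 1,000 / 29.819 = 33.54 → 33 viewers.

33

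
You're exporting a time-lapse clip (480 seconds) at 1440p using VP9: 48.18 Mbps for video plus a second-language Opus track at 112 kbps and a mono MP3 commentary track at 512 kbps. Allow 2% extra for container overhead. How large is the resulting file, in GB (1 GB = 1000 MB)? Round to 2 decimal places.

2.99 GB

Audio total: 112 + 512 = 624 kbps = 0.624 Mbps.
Total bitrate: 48.18 + 0.624 = 48.804 Mbps.
Stream data: 48.804 Mbps × 480 s = 23425.9 Mb.
With 2% container overhead: ×1.02.
23,894 Mb ÷ 8 = 2,987 MB → 2.987 GB.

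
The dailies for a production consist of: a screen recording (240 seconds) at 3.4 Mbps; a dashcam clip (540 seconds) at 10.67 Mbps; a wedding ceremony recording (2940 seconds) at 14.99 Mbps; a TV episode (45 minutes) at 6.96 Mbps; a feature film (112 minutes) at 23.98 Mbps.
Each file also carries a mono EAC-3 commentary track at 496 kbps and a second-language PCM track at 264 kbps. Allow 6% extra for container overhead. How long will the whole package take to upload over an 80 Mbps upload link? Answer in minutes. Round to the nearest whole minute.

Audio total: 496 + 264 = 760 kbps = 0.760 Mbps.
screen recording: 4.160 Mbps × 240 s × 1.06 = 1058.3 Mb
dashcam clip: 11.430 Mbps × 540 s × 1.06 = 6542.5 Mb
wedding ceremony recording: 15.750 Mbps × 2940 s × 1.06 = 49083.3 Mb
TV episode: 7.720 Mbps × 2700 s × 1.06 = 22094.6 Mb
feature film: 24.740 Mbps × 6720 s × 1.06 = 176228.0 Mb
Total: 255006.7 Mb = 31875.8 MB.
At 80 Mbps: 255006.7 / 80 = 3188 s ≈ 53.1 minutes.

53 minutes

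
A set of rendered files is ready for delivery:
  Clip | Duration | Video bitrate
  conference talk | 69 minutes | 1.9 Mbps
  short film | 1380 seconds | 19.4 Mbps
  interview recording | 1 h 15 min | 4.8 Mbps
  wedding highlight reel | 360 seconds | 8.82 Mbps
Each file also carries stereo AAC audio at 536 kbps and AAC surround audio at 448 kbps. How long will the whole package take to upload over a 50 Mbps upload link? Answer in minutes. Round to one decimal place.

23.2 minutes

Audio total: 536 + 448 = 984 kbps = 0.984 Mbps.
conference talk: 2.884 Mbps × 4140 s = 11939.8 Mb
short film: 20.384 Mbps × 1380 s = 28129.9 Mb
interview recording: 5.784 Mbps × 4500 s = 26028.0 Mb
wedding highlight reel: 9.804 Mbps × 360 s = 3529.4 Mb
Total: 69627.1 Mb = 8703.4 MB.
At 50 Mbps: 69627.1 / 50 = 1393 s ≈ 23.2 minutes.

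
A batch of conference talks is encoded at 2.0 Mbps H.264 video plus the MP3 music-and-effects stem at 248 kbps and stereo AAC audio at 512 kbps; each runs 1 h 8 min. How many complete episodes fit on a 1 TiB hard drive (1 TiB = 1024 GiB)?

781

1 h 8 min = 68 min = 4080 s
Audio total: 248 + 512 = 760 kbps = 0.760 Mbps.
Total bitrate: 2.760 Mbps.
Per item: 2.760 Mbps × 4080 s = 11,261 Mb = 1,408 MB.
Capacity: 1 TiB = 8,796,093 Mb; 781.13 items → 781 complete.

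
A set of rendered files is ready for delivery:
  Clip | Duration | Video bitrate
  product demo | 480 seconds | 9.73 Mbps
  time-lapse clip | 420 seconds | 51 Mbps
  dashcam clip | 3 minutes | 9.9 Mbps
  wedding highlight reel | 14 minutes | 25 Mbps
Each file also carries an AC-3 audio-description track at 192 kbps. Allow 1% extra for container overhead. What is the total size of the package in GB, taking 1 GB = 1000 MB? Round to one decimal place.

Audio: 192 kbps = 0.192 Mbps.
product demo: 9.922 Mbps × 480 s × 1.01 = 4810.2 Mb
time-lapse clip: 51.192 Mbps × 420 s × 1.01 = 21715.6 Mb
dashcam clip: 10.092 Mbps × 180 s × 1.01 = 1834.7 Mb
wedding highlight reel: 25.192 Mbps × 840 s × 1.01 = 21372.9 Mb
Total: 49733.5 Mb = 6216.7 MB.
= 6.217 GB.

6.2 GB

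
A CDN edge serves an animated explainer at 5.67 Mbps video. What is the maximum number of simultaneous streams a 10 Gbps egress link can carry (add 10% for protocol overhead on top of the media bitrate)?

1603

On the wire with 10% overhead: 6.237 Mbps.
10 Gbps = 10,000 Mbps; 10,000 / 6.237 = 1603.33 → 1603 viewers.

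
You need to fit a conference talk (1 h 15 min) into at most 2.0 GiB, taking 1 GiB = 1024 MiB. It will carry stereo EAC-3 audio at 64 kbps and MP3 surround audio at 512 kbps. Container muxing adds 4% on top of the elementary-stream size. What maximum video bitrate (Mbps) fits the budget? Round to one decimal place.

Budget: 2.0 GiB = 17179.9 Mb.
Stream payload after overhead: 17179.9 / 1.04 = 16519.1 Mb.
1 h 15 min = 75 min = 4500 s
Total bitrate budget: 16519.1 Mb / 4500 s = 3.671 Mbps.
Audio total: 64 + 512 = 576 kbps = 0.576 Mbps.
Video: 3.671 − 0.576 = 3.095 Mbps.

3.1 Mbps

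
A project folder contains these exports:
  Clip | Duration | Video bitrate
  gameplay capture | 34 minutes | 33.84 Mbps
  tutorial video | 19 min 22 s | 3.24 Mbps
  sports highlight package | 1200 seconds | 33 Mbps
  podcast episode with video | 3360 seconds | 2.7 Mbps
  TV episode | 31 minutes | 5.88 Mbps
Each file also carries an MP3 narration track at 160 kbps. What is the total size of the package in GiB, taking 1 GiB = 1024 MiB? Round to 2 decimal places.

15.59 GiB

Audio: 160 kbps = 0.160 Mbps.
gameplay capture: 34.000 Mbps × 2040 s = 69360.0 Mb
tutorial video: 3.400 Mbps × 1162 s = 3950.8 Mb
sports highlight package: 33.160 Mbps × 1200 s = 39792.0 Mb
podcast episode with video: 2.860 Mbps × 3360 s = 9609.6 Mb
TV episode: 6.040 Mbps × 1860 s = 11234.4 Mb
Total: 133946.8 Mb = 16743.3 MB.
= 15.59 GiB.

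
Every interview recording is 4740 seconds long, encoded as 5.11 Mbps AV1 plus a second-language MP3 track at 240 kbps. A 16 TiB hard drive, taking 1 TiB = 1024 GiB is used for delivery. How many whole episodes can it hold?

Audio: 240 kbps = 0.240 Mbps.
Total bitrate: 5.350 Mbps.
Per item: 5.350 Mbps × 4740 s = 25,359 Mb = 3,170 MB.
Capacity: 16 TiB = 140,737,488 Mb; 5549.80 items → 5549 complete.

5549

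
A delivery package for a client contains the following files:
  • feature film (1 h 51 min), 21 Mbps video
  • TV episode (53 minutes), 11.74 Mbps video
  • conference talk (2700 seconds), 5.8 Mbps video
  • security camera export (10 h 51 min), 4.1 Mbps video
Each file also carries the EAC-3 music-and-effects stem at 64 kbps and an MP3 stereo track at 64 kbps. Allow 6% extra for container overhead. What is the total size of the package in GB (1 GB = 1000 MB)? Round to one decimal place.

47.6 GB

Audio total: 64 + 64 = 128 kbps = 0.128 Mbps.
feature film: 21.128 Mbps × 6660 s × 1.06 = 149155.2 Mb
TV episode: 11.868 Mbps × 3180 s × 1.06 = 40004.7 Mb
conference talk: 5.928 Mbps × 2700 s × 1.06 = 16965.9 Mb
security camera export: 4.228 Mbps × 39060 s × 1.06 = 175054.4 Mb
Total: 381180.2 Mb = 47647.5 MB.
= 47.65 GB.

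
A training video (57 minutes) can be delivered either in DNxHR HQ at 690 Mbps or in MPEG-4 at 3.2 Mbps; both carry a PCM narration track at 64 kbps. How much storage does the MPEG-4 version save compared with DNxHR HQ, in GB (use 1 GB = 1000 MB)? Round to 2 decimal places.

57 min = 3420 s
Audio: 64 kbps = 0.064 Mbps.
DNxHR HQ: 690.064 Mbps × 3420 s = 2360018.9 Mb = 295.002 GB.
MPEG-4: 3.264 Mbps × 3420 s = 11162.9 Mb = 1.395 GB.
Saving: 295.002 − 1.395 = 293.607 GB.

293.61 GB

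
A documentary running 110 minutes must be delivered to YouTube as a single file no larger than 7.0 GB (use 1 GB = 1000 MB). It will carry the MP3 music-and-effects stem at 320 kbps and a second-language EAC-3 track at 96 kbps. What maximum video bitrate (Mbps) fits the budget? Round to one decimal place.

8.1 Mbps

Budget: 7.0 GB = 56000.0 Mb.
110 min = 6600 s
Total bitrate budget: 56000.0 Mb / 6600 s = 8.485 Mbps.
Audio total: 320 + 96 = 416 kbps = 0.416 Mbps.
Video: 8.485 − 0.416 = 8.069 Mbps.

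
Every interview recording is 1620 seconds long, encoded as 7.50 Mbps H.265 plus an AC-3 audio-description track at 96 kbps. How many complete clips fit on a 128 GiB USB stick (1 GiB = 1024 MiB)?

Audio: 96 kbps = 0.096 Mbps.
Total bitrate: 7.596 Mbps.
Per item: 7.596 Mbps × 1620 s = 12,306 Mb = 1,538 MB.
Capacity: 128 GiB = 1,099,512 Mb; 89.35 items → 89 complete.

89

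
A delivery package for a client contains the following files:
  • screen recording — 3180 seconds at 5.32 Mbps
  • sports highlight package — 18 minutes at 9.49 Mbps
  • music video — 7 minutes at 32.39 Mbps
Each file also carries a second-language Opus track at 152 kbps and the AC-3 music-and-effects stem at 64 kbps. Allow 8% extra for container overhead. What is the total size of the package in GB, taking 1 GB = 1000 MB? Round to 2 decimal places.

5.64 GB

Audio total: 152 + 64 = 216 kbps = 0.216 Mbps.
screen recording: 5.536 Mbps × 3180 s × 1.08 = 19012.8 Mb
sports highlight package: 9.706 Mbps × 1080 s × 1.08 = 11321.1 Mb
music video: 32.606 Mbps × 420 s × 1.08 = 14790.1 Mb
Total: 45124.0 Mb = 5640.5 MB.
= 5.640 GB.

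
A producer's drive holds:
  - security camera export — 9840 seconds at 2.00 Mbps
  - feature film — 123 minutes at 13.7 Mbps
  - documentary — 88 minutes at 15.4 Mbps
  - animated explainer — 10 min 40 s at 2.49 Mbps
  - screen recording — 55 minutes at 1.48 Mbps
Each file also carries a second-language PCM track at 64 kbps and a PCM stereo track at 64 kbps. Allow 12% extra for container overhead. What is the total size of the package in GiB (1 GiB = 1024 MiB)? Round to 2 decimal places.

27.64 GiB

Audio total: 64 + 64 = 128 kbps = 0.128 Mbps.
security camera export: 2.128 Mbps × 9840 s × 1.12 = 23452.3 Mb
feature film: 13.828 Mbps × 7380 s × 1.12 = 114296.7 Mb
documentary: 15.528 Mbps × 5280 s × 1.12 = 91826.4 Mb
animated explainer: 2.618 Mbps × 640 s × 1.12 = 1876.6 Mb
screen recording: 1.608 Mbps × 3300 s × 1.12 = 5943.2 Mb
Total: 237395.1 Mb = 29674.4 MB.
= 27.64 GiB.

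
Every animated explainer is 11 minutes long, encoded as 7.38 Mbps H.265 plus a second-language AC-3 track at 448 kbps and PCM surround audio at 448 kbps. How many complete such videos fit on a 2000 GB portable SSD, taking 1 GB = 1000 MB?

11 min = 660 s
Audio total: 448 + 448 = 896 kbps = 0.896 Mbps.
Total bitrate: 8.276 Mbps.
Per item: 8.276 Mbps × 660 s = 5,462 Mb = 682.8 MB.
Capacity: 2000 GB = 16,000,000 Mb; 2929.24 items → 2929 complete.

2929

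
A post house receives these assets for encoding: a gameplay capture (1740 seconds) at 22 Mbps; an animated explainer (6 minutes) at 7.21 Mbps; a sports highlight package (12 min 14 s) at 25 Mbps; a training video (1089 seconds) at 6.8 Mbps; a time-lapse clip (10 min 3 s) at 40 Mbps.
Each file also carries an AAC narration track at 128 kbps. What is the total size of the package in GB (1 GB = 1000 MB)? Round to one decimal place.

Audio: 128 kbps = 0.128 Mbps.
gameplay capture: 22.128 Mbps × 1740 s = 38502.7 Mb
animated explainer: 7.338 Mbps × 360 s = 2641.7 Mb
sports highlight package: 25.128 Mbps × 734 s = 18444.0 Mb
training video: 6.928 Mbps × 1089 s = 7544.6 Mb
time-lapse clip: 40.128 Mbps × 603 s = 24197.2 Mb
Total: 91330.1 Mb = 11416.3 MB.
= 11.42 GB.

11.4 GB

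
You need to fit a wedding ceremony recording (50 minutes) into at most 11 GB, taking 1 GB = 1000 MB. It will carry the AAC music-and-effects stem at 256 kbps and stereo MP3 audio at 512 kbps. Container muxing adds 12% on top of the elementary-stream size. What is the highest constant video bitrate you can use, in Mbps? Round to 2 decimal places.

25.42 Mbps

Budget: 11 GB = 88000.0 Mb.
Stream payload after overhead: 88000.0 / 1.12 = 78571.4 Mb.
50 min = 3000 s
Total bitrate budget: 78571.4 Mb / 3000 s = 26.190 Mbps.
Audio total: 256 + 512 = 768 kbps = 0.768 Mbps.
Video: 26.190 − 0.768 = 25.422 Mbps.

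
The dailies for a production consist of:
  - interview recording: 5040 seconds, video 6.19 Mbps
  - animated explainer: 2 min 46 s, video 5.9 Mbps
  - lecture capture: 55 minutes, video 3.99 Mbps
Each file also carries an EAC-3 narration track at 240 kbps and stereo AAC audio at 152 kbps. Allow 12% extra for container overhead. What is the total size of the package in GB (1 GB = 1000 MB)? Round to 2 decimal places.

6.81 GB

Audio total: 240 + 152 = 392 kbps = 0.392 Mbps.
interview recording: 6.582 Mbps × 5040 s × 1.12 = 37154.1 Mb
animated explainer: 6.292 Mbps × 166 s × 1.12 = 1169.8 Mb
lecture capture: 4.382 Mbps × 3300 s × 1.12 = 16195.9 Mb
Total: 54519.8 Mb = 6815.0 MB.
= 6.815 GB.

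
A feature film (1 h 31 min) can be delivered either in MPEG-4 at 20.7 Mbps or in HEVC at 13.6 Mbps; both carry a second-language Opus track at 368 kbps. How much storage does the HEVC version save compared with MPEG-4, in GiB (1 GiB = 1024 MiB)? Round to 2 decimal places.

4.51 GiB

1 h 31 min = 91 min = 5460 s
Audio: 368 kbps = 0.368 Mbps.
MPEG-4: 21.068 Mbps × 5460 s = 115031.3 Mb = 13.391 GiB.
HEVC: 13.968 Mbps × 5460 s = 76265.3 Mb = 8.878 GiB.
Saving: 13.391 − 8.878 = 4.513 GiB.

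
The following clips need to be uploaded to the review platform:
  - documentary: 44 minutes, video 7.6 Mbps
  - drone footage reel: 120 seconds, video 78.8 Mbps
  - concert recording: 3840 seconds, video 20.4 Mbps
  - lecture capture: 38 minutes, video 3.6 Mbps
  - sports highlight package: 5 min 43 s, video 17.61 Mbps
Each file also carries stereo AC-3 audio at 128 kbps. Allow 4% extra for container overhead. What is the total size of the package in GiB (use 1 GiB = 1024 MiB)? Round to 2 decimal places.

Audio: 128 kbps = 0.128 Mbps.
documentary: 7.728 Mbps × 2640 s × 1.04 = 21218.0 Mb
drone footage reel: 78.928 Mbps × 120 s × 1.04 = 9850.2 Mb
concert recording: 20.528 Mbps × 3840 s × 1.04 = 81980.6 Mb
lecture capture: 3.728 Mbps × 2280 s × 1.04 = 8839.8 Mb
sports highlight package: 17.738 Mbps × 343 s × 1.04 = 6327.5 Mb
Total: 128216.2 Mb = 16027.0 MB.
= 14.93 GiB.

14.93 GiB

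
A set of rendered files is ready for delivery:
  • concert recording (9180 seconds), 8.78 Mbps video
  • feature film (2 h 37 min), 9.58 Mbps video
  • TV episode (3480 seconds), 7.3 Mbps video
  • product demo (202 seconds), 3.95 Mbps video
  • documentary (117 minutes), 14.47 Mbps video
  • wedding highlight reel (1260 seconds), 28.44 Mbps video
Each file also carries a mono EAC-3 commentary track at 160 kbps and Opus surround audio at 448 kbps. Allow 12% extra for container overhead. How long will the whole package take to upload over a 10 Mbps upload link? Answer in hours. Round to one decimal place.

11.0 hours

Audio total: 160 + 448 = 608 kbps = 0.608 Mbps.
concert recording: 9.388 Mbps × 9180 s × 1.12 = 96523.7 Mb
feature film: 10.188 Mbps × 9420 s × 1.12 = 107487.5 Mb
TV episode: 7.908 Mbps × 3480 s × 1.12 = 30822.2 Mb
product demo: 4.558 Mbps × 202 s × 1.12 = 1031.2 Mb
documentary: 15.078 Mbps × 7020 s × 1.12 = 118549.3 Mb
wedding highlight reel: 29.048 Mbps × 1260 s × 1.12 = 40992.5 Mb
Total: 395406.4 Mb = 49425.8 MB.
At 10 Mbps: 395406.4 / 10 = 39541 s ≈ 11 hours.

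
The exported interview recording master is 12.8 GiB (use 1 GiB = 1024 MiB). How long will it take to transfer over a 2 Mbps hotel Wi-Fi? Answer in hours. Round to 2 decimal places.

15.27 hours

File: 12.8 GiB = 109951.2 Mb.
At 2 Mbps: 109951.2 / 2 = 54975.6 s ≈ 15.3 hours.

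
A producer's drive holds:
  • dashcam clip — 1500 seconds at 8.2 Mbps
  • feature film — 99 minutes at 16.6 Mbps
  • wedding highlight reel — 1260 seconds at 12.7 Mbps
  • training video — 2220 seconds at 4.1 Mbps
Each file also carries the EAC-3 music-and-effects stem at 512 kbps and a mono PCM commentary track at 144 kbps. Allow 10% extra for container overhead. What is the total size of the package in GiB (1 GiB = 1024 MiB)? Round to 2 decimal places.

Audio total: 512 + 144 = 656 kbps = 0.656 Mbps.
dashcam clip: 8.856 Mbps × 1500 s × 1.10 = 14612.4 Mb
feature film: 17.256 Mbps × 5940 s × 1.10 = 112750.7 Mb
wedding highlight reel: 13.356 Mbps × 1260 s × 1.10 = 18511.4 Mb
training video: 4.756 Mbps × 2220 s × 1.10 = 11614.2 Mb
Total: 157488.7 Mb = 19686.1 MB.
= 18.33 GiB.

18.33 GiB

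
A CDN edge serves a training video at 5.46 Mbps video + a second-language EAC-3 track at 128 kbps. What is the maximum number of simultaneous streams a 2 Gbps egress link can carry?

Audio: 128 kbps = 0.128 Mbps.
Per-viewer media rate: 5.588 Mbps.
2 Gbps = 2,000 Mbps; 2,000 / 5.588 = 357.91 → 357 viewers.

357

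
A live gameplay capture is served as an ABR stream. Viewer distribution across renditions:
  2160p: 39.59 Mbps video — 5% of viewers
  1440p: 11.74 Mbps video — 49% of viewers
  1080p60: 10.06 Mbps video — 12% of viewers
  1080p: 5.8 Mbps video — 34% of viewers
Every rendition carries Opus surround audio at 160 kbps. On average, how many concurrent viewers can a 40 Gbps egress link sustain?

3612

Audio: 160 kbps = 0.160 Mbps.
Average per-viewer bitrate: 0.05×39.750 + 0.49×11.900 + 0.12×10.220 + 0.34×5.960 = 11.071 Mbps.
40 Gbps = 40,000 Mbps; 40,000 / 11.071 = 3612.95 → 3612.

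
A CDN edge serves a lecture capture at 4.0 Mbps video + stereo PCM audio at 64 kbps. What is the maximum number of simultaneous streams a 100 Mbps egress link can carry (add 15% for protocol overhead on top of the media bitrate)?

Audio: 64 kbps = 0.064 Mbps.
Per-viewer media rate: 4.064 Mbps.
On the wire with 15% overhead: 4.674 Mbps.
100 Mbps = 100.0 Mbps; 100.0 / 4.674 = 21.40 → 21 viewers.

21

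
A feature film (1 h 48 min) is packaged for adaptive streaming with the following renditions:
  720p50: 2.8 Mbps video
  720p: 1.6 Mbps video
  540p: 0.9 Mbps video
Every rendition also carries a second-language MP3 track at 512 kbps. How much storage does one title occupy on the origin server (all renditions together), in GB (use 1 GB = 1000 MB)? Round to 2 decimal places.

1 h 48 min = 108 min = 6480 s
Audio: 512 kbps = 0.512 Mbps.
Sum of rendition bitrates: (2.8+0.512) + (1.6+0.512) + (0.9+0.512) = 6.836 Mbps.
× 6480 s = 44,297 Mb = 5,537 MB = 5.537 GB.

5.54 GB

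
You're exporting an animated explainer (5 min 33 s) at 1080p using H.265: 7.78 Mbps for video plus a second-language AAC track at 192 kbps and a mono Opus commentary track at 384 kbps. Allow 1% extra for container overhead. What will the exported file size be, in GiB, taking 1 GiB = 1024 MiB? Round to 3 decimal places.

5 min 33 s = 333 s
Audio total: 192 + 384 = 576 kbps = 0.576 Mbps.
Total bitrate: 7.78 + 0.576 = 8.356 Mbps.
Stream data: 8.356 Mbps × 333 s = 2782.5 Mb.
With 1% container overhead: ×1.01.
2,810 Mb = 351,296,685 bytes ÷ 1,073,741,824 = 0.3272 GiB.

0.327 GiB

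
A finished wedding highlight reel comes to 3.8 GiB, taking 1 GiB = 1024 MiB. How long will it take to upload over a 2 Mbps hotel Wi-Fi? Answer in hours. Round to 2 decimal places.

4.53 hours

File: 3.8 GiB = 32641.8 Mb.
At 2 Mbps: 32641.8 / 2 = 16320.9 s ≈ 4.53 hours.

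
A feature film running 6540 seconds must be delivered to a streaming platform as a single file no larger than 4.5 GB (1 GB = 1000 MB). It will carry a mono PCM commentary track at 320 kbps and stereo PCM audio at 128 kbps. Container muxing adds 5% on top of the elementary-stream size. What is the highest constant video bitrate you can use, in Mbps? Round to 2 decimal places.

Budget: 4.5 GB = 36000.0 Mb.
Stream payload after overhead: 36000.0 / 1.05 = 34285.7 Mb.
Total bitrate budget: 34285.7 Mb / 6540 s = 5.242 Mbps.
Audio total: 320 + 128 = 448 kbps = 0.448 Mbps.
Video: 5.242 − 0.448 = 4.794 Mbps.

4.79 Mbps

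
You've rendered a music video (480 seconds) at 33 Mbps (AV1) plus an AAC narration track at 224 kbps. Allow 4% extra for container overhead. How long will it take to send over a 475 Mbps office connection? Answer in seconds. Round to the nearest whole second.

35 seconds

Audio: 224 kbps = 0.224 Mbps.
Total bitrate: 33.224 Mbps.
File: 33.224 Mbps × 480 s = 15947.5 Mb.
With 4% container overhead: ×1.04. → 16585.4 Mb.
At 475 Mbps: 16585.4 / 475 = 34.9 s ≈ 34.9 seconds.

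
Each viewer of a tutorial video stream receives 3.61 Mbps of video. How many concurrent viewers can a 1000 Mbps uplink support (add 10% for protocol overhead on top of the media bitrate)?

251

On the wire with 10% overhead: 3.971 Mbps.
1000 Mbps = 1,000 Mbps; 1,000 / 3.971 = 251.83 → 251 viewers.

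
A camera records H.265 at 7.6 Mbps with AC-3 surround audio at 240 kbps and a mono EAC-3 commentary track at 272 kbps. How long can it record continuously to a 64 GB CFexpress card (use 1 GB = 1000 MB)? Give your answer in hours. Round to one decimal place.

17.5 hours

Audio total: 240 + 272 = 512 kbps = 0.512 Mbps.
Total bitrate: 7.6 + 0.512 = 8.112 Mbps.
Capacity: 64 GB = 512,000 Mb.
Recording time: 512,000 / 8.112 = 63,116 s ≈ 17.5 hours.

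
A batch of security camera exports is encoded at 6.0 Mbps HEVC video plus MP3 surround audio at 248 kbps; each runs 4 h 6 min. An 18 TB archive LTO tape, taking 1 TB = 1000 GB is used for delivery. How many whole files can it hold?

1561

4 h 6 min = 246 min = 14760 s
Audio: 248 kbps = 0.248 Mbps.
Total bitrate: 6.248 Mbps.
Per item: 6.248 Mbps × 14760 s = 92,220 Mb = 11,528 MB.
Capacity: 18 TB = 144,000,000 Mb; 1561.48 items → 1561 complete.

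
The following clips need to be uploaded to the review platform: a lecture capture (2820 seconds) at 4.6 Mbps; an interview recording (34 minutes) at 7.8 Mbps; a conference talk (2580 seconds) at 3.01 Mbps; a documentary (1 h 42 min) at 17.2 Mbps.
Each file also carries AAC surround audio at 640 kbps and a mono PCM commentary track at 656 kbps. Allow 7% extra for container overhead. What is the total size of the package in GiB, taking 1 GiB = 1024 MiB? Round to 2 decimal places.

19.87 GiB

Audio total: 640 + 656 = 1296 kbps = 1.296 Mbps.
lecture capture: 5.896 Mbps × 2820 s × 1.07 = 17790.6 Mb
interview recording: 9.096 Mbps × 2040 s × 1.07 = 19854.7 Mb
conference talk: 4.306 Mbps × 2580 s × 1.07 = 11887.1 Mb
documentary: 18.496 Mbps × 6120 s × 1.07 = 121119.2 Mb
Total: 170651.7 Mb = 21331.5 MB.
= 19.87 GiB.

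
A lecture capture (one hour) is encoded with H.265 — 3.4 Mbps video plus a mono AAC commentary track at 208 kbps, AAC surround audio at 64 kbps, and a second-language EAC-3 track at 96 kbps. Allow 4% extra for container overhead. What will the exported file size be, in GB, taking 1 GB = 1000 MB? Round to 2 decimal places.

1.76 GB

1 h = 3600 s
Audio total: 208 + 64 + 96 = 368 kbps = 0.368 Mbps.
Total bitrate: 3.4 + 0.368 = 3.768 Mbps.
Stream data: 3.768 Mbps × 3600 s = 13564.8 Mb.
With 4% container overhead: ×1.04.
14,107 Mb ÷ 8 = 1,763 MB → 1.763 GB.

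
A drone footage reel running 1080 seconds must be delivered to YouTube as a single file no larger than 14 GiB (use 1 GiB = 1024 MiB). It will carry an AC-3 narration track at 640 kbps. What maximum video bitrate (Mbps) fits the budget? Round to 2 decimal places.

Budget: 14 GiB = 120259.1 Mb.
Total bitrate budget: 120259.1 Mb / 1080 s = 111.351 Mbps.
Audio: 640 kbps = 0.640 Mbps.
Video: 111.351 − 0.640 = 110.711 Mbps.

110.71 Mbps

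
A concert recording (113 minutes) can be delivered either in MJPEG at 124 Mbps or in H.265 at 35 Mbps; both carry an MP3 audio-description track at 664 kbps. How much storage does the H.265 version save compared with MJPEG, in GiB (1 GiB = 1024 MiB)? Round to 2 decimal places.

70.25 GiB

113 min = 6780 s
Audio: 664 kbps = 0.664 Mbps.
MJPEG: 124.664 Mbps × 6780 s = 845221.9 Mb = 98.397 GiB.
H.265: 35.664 Mbps × 6780 s = 241801.9 Mb = 28.149 GiB.
Saving: 98.397 − 28.149 = 70.247 GiB.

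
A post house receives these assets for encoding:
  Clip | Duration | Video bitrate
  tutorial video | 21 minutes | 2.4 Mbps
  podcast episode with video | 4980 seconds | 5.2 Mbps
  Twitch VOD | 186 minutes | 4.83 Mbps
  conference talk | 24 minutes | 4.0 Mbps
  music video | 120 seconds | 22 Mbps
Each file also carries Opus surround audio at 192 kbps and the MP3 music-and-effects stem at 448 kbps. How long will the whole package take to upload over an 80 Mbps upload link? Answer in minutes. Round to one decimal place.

21.5 minutes

Audio total: 192 + 448 = 640 kbps = 0.640 Mbps.
tutorial video: 3.040 Mbps × 1260 s = 3830.4 Mb
podcast episode with video: 5.840 Mbps × 4980 s = 29083.2 Mb
Twitch VOD: 5.470 Mbps × 11160 s = 61045.2 Mb
conference talk: 4.640 Mbps × 1440 s = 6681.6 Mb
music video: 22.640 Mbps × 120 s = 2716.8 Mb
Total: 103357.2 Mb = 12919.6 MB.
At 80 Mbps: 103357.2 / 80 = 1292 s ≈ 21.5 minutes.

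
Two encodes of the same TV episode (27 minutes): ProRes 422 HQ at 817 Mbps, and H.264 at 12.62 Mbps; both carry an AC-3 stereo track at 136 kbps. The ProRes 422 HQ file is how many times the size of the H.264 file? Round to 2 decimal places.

64.06

27 min = 1620 s
Audio: 136 kbps = 0.136 Mbps.
ProRes 422 HQ: 817.136 Mbps × 1620 s = 1323760.3 Mb = 154.106 GiB.
H.264: 12.756 Mbps × 1620 s = 20664.7 Mb = 2.406 GiB.
Ratio: 154.106 / 2.406 = 64.059.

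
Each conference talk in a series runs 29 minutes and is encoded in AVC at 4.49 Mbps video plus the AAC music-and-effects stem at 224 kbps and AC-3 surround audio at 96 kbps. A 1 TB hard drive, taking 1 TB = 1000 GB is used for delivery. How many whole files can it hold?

29 min = 1740 s
Audio total: 224 + 96 = 320 kbps = 0.320 Mbps.
Total bitrate: 4.810 Mbps.
Per item: 4.810 Mbps × 1740 s = 8,369 Mb = 1,046 MB.
Capacity: 1 TB = 8,000,000 Mb; 955.86 items → 955 complete.

955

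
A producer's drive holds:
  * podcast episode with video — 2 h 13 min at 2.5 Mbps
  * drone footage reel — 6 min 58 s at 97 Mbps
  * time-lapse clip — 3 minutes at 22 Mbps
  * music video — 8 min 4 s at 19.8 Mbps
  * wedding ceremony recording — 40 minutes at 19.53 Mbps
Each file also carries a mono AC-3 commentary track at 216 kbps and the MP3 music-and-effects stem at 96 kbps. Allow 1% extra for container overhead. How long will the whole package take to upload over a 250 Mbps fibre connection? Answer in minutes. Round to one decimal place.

8.4 minutes

Audio total: 216 + 96 = 312 kbps = 0.312 Mbps.
podcast episode with video: 2.812 Mbps × 7980 s × 1.01 = 22664.2 Mb
drone footage reel: 97.312 Mbps × 418 s × 1.01 = 41083.2 Mb
time-lapse clip: 22.312 Mbps × 180 s × 1.01 = 4056.3 Mb
music video: 20.112 Mbps × 484 s × 1.01 = 9831.6 Mb
wedding ceremony recording: 19.842 Mbps × 2400 s × 1.01 = 48097.0 Mb
Total: 125732.2 Mb = 15716.5 MB.
At 250 Mbps: 125732.2 / 250 = 503 s ≈ 8.38 minutes.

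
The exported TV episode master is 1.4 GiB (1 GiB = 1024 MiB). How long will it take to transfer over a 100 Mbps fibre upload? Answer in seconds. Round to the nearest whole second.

120 seconds

File: 1.4 GiB = 12025.9 Mb.
At 100 Mbps: 12025.9 / 100 = 120.3 s ≈ 120 seconds.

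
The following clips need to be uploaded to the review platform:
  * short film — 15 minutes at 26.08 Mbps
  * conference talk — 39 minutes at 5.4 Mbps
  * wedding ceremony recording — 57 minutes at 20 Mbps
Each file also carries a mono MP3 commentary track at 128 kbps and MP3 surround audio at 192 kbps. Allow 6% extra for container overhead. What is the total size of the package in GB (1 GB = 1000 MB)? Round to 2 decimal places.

14.13 GB

Audio total: 128 + 192 = 320 kbps = 0.320 Mbps.
short film: 26.400 Mbps × 900 s × 1.06 = 25185.6 Mb
conference talk: 5.720 Mbps × 2340 s × 1.06 = 14187.9 Mb
wedding ceremony recording: 20.320 Mbps × 3420 s × 1.06 = 73664.1 Mb
Total: 113037.6 Mb = 14129.7 MB.
= 14.13 GB.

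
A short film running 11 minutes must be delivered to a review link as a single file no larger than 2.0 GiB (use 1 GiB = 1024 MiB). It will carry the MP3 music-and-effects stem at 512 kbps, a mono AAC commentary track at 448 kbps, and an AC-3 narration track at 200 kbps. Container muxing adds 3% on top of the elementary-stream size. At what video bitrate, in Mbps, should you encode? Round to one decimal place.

Budget: 2.0 GiB = 17179.9 Mb.
Stream payload after overhead: 17179.9 / 1.03 = 16679.5 Mb.
11 min = 660 s
Total bitrate budget: 16679.5 Mb / 660 s = 25.272 Mbps.
Audio total: 512 + 448 + 200 = 1160 kbps = 1.160 Mbps.
Video: 25.272 − 1.160 = 24.112 Mbps.

24.1 Mbps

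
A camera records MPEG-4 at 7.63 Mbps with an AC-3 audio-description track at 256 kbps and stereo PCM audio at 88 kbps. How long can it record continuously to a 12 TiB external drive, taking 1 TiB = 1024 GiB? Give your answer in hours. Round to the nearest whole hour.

3677 hours

Audio total: 256 + 88 = 344 kbps = 0.344 Mbps.
Total bitrate: 7.63 + 0.344 = 7.974 Mbps.
Capacity: 12 TiB = 105,553,116 Mb.
Recording time: 105,553,116 / 7.974 = 13,237,160 s ≈ 3,677 hours.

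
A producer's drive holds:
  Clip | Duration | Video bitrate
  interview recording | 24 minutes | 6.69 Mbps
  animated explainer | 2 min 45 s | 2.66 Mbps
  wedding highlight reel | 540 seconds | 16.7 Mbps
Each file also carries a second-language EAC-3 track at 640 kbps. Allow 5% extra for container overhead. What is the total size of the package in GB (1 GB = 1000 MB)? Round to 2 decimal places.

Audio: 640 kbps = 0.640 Mbps.
interview recording: 7.330 Mbps × 1440 s × 1.05 = 11083.0 Mb
animated explainer: 3.300 Mbps × 165 s × 1.05 = 571.7 Mb
wedding highlight reel: 17.340 Mbps × 540 s × 1.05 = 9831.8 Mb
Total: 21486.5 Mb = 2685.8 MB.
= 2.686 GB.

2.69 GB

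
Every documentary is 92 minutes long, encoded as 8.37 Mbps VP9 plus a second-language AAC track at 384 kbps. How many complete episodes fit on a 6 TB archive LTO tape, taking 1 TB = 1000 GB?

92 min = 5520 s
Audio: 384 kbps = 0.384 Mbps.
Total bitrate: 8.754 Mbps.
Per item: 8.754 Mbps × 5520 s = 48,322 Mb = 6,040 MB.
Capacity: 6 TB = 48,000,000 Mb; 993.33 items → 993 complete.

993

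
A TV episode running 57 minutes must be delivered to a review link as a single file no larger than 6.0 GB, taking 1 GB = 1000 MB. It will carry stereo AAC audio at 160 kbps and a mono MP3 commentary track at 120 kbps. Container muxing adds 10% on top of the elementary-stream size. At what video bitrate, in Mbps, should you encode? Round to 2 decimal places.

Budget: 6.0 GB = 48000.0 Mb.
Stream payload after overhead: 48000.0 / 1.10 = 43636.4 Mb.
57 min = 3420 s
Total bitrate budget: 43636.4 Mb / 3420 s = 12.759 Mbps.
Audio total: 160 + 120 = 280 kbps = 0.280 Mbps.
Video: 12.759 − 0.280 = 12.479 Mbps.

12.48 Mbps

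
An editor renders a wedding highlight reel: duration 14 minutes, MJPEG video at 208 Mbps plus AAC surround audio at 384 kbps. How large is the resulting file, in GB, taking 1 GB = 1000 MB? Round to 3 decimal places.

14 min = 840 s
Audio: 384 kbps = 0.384 Mbps.
Total bitrate: 208 + 0.384 = 208.384 Mbps.
Stream data: 208.384 Mbps × 840 s = 175042.6 Mb.
175,043 Mb ÷ 8 = 21,880 MB → 21.88 GB.

21.880 GB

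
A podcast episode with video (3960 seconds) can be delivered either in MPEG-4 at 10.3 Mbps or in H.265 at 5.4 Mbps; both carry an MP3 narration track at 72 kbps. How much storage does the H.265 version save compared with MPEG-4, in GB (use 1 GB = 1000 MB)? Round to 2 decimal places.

2.43 GB

Audio: 72 kbps = 0.072 Mbps.
MPEG-4: 10.372 Mbps × 3960 s = 41073.1 Mb = 5.134 GB.
H.265: 5.472 Mbps × 3960 s = 21669.1 Mb = 2.709 GB.
Saving: 5.134 − 2.709 = 2.425 GB.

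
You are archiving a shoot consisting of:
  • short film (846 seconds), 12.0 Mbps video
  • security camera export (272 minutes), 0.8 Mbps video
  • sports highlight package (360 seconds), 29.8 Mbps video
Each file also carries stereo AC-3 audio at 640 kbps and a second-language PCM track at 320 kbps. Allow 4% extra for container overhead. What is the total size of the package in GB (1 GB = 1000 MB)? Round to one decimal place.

6.6 GB

Audio total: 640 + 320 = 960 kbps = 0.960 Mbps.
short film: 12.960 Mbps × 846 s × 1.04 = 11402.7 Mb
security camera export: 1.760 Mbps × 16320 s × 1.04 = 29872.1 Mb
sports highlight package: 30.760 Mbps × 360 s × 1.04 = 11516.5 Mb
Total: 52791.4 Mb = 6598.9 MB.
= 6.599 GB.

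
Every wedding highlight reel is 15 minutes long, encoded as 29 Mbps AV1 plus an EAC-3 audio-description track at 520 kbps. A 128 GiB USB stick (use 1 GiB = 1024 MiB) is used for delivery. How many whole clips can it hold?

41

15 min = 900 s
Audio: 520 kbps = 0.520 Mbps.
Total bitrate: 29.520 Mbps.
Per item: 29.520 Mbps × 900 s = 26,568 Mb = 3,321 MB.
Capacity: 128 GiB = 1,099,512 Mb; 41.38 items → 41 complete.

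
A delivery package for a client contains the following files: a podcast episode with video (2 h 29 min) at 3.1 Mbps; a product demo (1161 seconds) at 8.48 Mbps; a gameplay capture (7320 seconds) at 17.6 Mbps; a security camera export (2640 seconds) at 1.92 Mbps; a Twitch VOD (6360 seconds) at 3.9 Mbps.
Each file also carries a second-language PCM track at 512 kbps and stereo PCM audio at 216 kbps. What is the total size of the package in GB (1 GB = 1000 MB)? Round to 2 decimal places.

26.94 GB

Audio total: 512 + 216 = 728 kbps = 0.728 Mbps.
podcast episode with video: 3.828 Mbps × 8940 s = 34222.3 Mb
product demo: 9.208 Mbps × 1161 s = 10690.5 Mb
gameplay capture: 18.328 Mbps × 7320 s = 134161.0 Mb
security camera export: 2.648 Mbps × 2640 s = 6990.7 Mb
Twitch VOD: 4.628 Mbps × 6360 s = 29434.1 Mb
Total: 215498.6 Mb = 26937.3 MB.
= 26.94 GB.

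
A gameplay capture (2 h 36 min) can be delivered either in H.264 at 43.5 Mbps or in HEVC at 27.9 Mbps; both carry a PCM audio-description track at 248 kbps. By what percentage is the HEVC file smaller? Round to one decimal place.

2 h 36 min = 156 min = 9360 s
Audio: 248 kbps = 0.248 Mbps.
H.264: 43.748 Mbps × 9360 s = 409481.3 Mb = 51.185 GB.
HEVC: 28.148 Mbps × 9360 s = 263465.3 Mb = 32.933 GB.
Reduction: (1 − 32.933/51.185) × 100 = 35.66%.

35.7%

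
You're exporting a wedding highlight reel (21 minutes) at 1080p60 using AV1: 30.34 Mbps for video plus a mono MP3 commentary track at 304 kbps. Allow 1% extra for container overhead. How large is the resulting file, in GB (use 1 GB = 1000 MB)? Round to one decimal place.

21 min = 1260 s
Audio: 304 kbps = 0.304 Mbps.
Total bitrate: 30.34 + 0.304 = 30.644 Mbps.
Stream data: 30.644 Mbps × 1260 s = 38611.4 Mb.
With 1% container overhead: ×1.01.
38,998 Mb ÷ 8 = 4,875 MB → 4.875 GB.

4.9 GB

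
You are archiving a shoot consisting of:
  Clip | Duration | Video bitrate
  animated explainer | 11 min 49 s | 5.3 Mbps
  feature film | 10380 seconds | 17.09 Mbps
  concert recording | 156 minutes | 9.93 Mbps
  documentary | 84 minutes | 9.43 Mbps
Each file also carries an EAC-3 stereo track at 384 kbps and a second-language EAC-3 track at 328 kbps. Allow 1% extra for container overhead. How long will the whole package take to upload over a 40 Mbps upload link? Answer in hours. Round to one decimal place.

2.4 hours

Audio total: 384 + 328 = 712 kbps = 0.712 Mbps.
animated explainer: 6.012 Mbps × 709 s × 1.01 = 4305.1 Mb
feature film: 17.802 Mbps × 10380 s × 1.01 = 186632.6 Mb
concert recording: 10.642 Mbps × 9360 s × 1.01 = 100605.2 Mb
documentary: 10.142 Mbps × 5040 s × 1.01 = 51626.8 Mb
Total: 343169.8 Mb = 42896.2 MB.
At 40 Mbps: 343169.8 / 40 = 8579 s ≈ 2.38 hours.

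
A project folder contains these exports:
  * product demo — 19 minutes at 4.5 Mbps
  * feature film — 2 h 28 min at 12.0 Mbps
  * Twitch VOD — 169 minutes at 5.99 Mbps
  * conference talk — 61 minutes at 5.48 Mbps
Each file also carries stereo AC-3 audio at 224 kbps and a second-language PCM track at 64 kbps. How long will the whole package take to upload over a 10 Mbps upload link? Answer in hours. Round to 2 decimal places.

5.54 hours

Audio total: 224 + 64 = 288 kbps = 0.288 Mbps.
product demo: 4.788 Mbps × 1140 s = 5458.3 Mb
feature film: 12.288 Mbps × 8880 s = 109117.4 Mb
Twitch VOD: 6.278 Mbps × 10140 s = 63658.9 Mb
conference talk: 5.768 Mbps × 3660 s = 21110.9 Mb
Total: 199345.6 Mb = 24918.2 MB.
At 10 Mbps: 199345.6 / 10 = 19935 s ≈ 5.54 hours.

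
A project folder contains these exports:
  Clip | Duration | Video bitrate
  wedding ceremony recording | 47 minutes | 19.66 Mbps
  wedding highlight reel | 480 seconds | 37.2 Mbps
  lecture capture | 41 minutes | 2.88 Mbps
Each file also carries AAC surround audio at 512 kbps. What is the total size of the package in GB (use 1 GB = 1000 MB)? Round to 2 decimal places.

Audio: 512 kbps = 0.512 Mbps.
wedding ceremony recording: 20.172 Mbps × 2820 s = 56885.0 Mb
wedding highlight reel: 37.712 Mbps × 480 s = 18101.8 Mb
lecture capture: 3.392 Mbps × 2460 s = 8344.3 Mb
Total: 83331.1 Mb = 10416.4 MB.
= 10.42 GB.

10.42 GB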